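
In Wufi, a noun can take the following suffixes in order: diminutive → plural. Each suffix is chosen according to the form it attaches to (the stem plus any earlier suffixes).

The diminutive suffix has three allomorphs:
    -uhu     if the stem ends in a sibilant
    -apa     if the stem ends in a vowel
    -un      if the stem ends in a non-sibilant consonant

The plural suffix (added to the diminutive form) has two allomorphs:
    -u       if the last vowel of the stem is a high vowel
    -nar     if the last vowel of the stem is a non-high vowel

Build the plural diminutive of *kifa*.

*kifa* — final sound /a/ (a vowel) → -apa → *kifaapa*.
The diminutive form *kifaapa* — last vowel /a/ (a non-high vowel) → -nar → *kifaapanar*.

kifaapanar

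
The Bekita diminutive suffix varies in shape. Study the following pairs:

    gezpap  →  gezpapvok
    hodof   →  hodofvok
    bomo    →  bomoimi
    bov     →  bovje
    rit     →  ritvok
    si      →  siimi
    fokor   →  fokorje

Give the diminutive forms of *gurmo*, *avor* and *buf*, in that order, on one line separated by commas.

The pattern is voicing of the final sound: -vok when the stem ends in a voiceless consonant (*gezpap*, *hodof*, *rit*); -je when the stem ends in a voiced consonant (*bov*, *fokor*); -imi when the stem ends in a vowel (*bomo*, *si*).
Since the final sound of *gurmo* is /o/ (a vowel), it takes -imi, giving *gurmoimi*.
Since the final sound of *avor* is /r/ (a voiced consonant), it takes -je, giving *avorje*.
*buf*: final sound = /f/, a voiceless consonant → -vok → *bufvok*.

gurmoimi, avorje, bufvok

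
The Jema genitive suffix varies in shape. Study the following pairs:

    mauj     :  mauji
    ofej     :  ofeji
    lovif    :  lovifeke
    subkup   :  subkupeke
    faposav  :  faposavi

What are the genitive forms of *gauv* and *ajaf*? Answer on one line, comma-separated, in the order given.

Looking at the final consonant of each stem: -eke when the stem ends in a voiceless consonant (*lovif*, *subkup*); -i when the stem ends in a voiced consonant (*mauj*, *ofej*, *faposav*).
Since the final consonant of *gauv* is /v/ (voiced), it takes -i, giving *gauvi*.
The final consonant of *ajaf* is /f/, which is voiceless, so the suffix is -eke, giving *ajafeke*.

gauvi, ajafeke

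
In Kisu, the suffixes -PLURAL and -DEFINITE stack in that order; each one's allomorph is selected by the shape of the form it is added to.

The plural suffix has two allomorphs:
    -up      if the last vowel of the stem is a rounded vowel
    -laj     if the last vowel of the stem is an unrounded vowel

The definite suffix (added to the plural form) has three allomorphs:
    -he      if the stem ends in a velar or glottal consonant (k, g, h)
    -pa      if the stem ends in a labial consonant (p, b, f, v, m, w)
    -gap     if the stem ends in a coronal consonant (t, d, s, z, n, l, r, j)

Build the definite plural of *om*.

omuppa

*om* — last vowel /o/ (a rounded vowel) → -up → *omup*.
The plural form *omup* — final consonant /p/ (labial) → -pa → *omuppa*.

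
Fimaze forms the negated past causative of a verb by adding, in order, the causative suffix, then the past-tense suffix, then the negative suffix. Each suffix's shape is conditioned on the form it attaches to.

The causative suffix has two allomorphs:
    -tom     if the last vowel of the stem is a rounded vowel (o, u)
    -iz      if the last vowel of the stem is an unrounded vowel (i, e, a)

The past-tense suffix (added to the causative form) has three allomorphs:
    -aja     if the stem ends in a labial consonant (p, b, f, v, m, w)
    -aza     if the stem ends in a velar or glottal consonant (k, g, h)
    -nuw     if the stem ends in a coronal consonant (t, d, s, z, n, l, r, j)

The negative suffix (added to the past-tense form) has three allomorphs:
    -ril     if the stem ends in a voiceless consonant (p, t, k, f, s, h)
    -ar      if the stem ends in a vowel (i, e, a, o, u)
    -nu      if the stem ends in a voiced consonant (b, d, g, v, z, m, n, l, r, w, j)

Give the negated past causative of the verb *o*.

otomajaar

*o* — last vowel /o/ (a rounded vowel) → -tom → *otom*.
Since the final consonant of the causative form *otom* is /m/ (labial), it takes -aja, giving *otomaja*.
Since the final sound of the past-tense form *otomaja* is /a/ (a vowel), it takes -ar, giving *otomajaar*.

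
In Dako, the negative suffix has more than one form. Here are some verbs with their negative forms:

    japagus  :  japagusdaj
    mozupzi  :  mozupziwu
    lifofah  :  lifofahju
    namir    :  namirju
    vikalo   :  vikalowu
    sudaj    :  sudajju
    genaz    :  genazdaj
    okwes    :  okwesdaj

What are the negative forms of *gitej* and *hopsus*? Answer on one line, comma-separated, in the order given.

gitejju, hopsusdaj

The pattern is sibilance of the final sound: -daj when the stem ends in a sibilant (*japagus*, *genaz*, *okwes*); -ju when the stem ends in a non-sibilant consonant (*lifofah*, *namir*, *sudaj*); -wu when the stem ends in a vowel (*mozupzi*, *vikalo*).
*gitej* — final sound /j/ (a non-sibilant consonant) → -ju → *gitejju*.
*hopsus* — final sound /s/ (a sibilant) → -daj → *hopsusdaj*.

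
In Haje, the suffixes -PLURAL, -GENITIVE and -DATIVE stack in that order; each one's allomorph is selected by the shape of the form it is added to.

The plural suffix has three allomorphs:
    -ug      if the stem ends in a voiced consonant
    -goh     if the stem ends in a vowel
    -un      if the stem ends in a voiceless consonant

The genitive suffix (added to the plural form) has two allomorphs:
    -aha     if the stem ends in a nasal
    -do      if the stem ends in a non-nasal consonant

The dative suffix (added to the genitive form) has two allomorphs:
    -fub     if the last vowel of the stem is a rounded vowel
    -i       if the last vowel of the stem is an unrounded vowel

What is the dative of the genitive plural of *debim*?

The final sound of *debim* is /m/, which is a voiced consonant, so the plural suffix is -ug, giving *debimug*.
The final consonant of the plural form *debimug* is /g/, which is non-nasal, so the genitive suffix is -do, giving *debimugdo*.
The last vowel of the genitive form *debimugdo* is /o/, which is a rounded vowel, so the dative suffix is -fub, giving *debimugdofub*.

debimugdofub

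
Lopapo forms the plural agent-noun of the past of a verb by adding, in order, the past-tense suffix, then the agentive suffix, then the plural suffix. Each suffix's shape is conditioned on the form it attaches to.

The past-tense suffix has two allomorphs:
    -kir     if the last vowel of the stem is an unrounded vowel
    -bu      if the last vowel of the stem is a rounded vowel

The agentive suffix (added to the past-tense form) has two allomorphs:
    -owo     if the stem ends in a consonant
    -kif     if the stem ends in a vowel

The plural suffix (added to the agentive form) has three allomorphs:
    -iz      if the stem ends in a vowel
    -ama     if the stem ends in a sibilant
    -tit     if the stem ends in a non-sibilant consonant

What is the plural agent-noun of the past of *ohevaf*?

ohevafkirowoiz

*ohevaf* — last vowel /a/ (an unrounded vowel) → -kir → *ohevafkir*.
Since the final sound of the past-tense form *ohevafkir* is /r/ (a consonant), it takes -owo, giving *ohevafkirowo*.
The agentive form *ohevafkirowo*: final sound = /o/, a vowel → -iz → *ohevafkirowoiz*.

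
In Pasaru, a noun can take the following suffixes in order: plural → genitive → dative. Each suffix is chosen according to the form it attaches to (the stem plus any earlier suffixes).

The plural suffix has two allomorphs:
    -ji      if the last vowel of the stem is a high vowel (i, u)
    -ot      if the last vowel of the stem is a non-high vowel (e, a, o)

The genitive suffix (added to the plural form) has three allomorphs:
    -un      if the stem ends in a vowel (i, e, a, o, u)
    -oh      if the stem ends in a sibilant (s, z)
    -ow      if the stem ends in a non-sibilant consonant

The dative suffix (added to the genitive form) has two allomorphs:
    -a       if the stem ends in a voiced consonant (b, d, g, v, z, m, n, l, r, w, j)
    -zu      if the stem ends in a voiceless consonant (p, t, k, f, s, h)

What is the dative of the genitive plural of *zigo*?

*zigo* — last vowel /o/ (a non-high vowel) → -ot → *zigoot*.
The plural form *zigoot* — final sound /t/ (a non-sibilant consonant) → -ow → *zigootow*.
The genitive form *zigootow*: final consonant = /w/, voiced → -a → *zigootowa*.

zigootowa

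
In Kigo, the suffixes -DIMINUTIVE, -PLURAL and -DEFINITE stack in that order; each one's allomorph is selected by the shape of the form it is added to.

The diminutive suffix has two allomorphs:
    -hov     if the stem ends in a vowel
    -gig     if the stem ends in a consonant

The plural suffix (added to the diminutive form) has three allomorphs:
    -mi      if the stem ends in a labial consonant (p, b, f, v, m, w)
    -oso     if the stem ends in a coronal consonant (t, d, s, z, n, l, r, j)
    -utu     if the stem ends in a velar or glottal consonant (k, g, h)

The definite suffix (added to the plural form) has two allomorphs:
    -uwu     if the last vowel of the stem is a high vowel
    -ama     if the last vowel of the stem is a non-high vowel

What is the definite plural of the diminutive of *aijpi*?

aijpihovmiuwu

Since the final sound of *aijpi* is /i/ (a vowel), it takes -hov, giving *aijpihov*.
Since the final consonant of the diminutive form *aijpihov* is /v/ (labial), it takes -mi, giving *aijpihovmi*.
The last vowel of the plural form *aijpihovmi* is /i/, which is a high vowel, so the definite suffix is -uwu, giving *aijpihovmiuwu*.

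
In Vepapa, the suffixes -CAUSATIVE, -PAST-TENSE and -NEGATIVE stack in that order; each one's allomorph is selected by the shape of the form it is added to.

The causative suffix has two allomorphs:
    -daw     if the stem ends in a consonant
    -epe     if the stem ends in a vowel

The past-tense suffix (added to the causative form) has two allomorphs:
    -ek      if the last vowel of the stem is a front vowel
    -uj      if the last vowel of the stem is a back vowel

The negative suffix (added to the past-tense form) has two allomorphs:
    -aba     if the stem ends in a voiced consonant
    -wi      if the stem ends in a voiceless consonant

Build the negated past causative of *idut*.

idutdawujaba

Since the final sound of *idut* is /t/ (a consonant), it takes -daw, giving *idutdaw*.
Since the last vowel of the causative form *idutdaw* is /a/ (a back vowel), it takes -uj, giving *idutdawuj*.
The final consonant of the past-tense form *idutdawuj* is /j/, which is voiced, so the negative suffix is -aba, giving *idutdawujaba*.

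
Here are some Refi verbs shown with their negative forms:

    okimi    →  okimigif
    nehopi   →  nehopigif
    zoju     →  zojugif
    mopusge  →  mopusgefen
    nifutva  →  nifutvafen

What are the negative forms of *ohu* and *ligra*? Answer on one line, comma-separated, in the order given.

The pattern is height harmony: -gif when the last vowel of the stem is a high vowel (*okimi*, *nehopi*, *zoju*); -fen when the last vowel of the stem is a non-high vowel (*mopusge*, *nifutva*).
Since the last vowel of *ohu* is /u/ (a high vowel), it takes -gif, giving *ohugif*.
*ligra* — last vowel /a/ (a non-high vowel) → -fen → *ligrafen*.

ohugif, ligrafen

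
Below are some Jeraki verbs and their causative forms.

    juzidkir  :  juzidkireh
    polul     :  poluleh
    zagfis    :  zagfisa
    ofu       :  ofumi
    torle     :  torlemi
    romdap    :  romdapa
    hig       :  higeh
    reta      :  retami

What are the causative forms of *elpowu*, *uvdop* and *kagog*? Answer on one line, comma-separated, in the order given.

elpowumi, uvdopa, kagogeh

The suffix is conditioned by the final sound: -a when the stem ends in a voiceless consonant (*zagfis*, *romdap*); -eh when the stem ends in a voiced consonant (*juzidkir*, *polul*, *hig*); -mi when the stem ends in a vowel (*ofu*, *torle*, *reta*).
The final sound of *elpowu* is /u/, which is a vowel, so the suffix is -mi, giving *elpowumi*.
*uvdop* — final sound /p/ (a voiceless consonant) → -a → *uvdopa*.
The final sound of *kagog* is /g/, which is a voiced consonant, so the suffix is -eh, giving *kagogeh*.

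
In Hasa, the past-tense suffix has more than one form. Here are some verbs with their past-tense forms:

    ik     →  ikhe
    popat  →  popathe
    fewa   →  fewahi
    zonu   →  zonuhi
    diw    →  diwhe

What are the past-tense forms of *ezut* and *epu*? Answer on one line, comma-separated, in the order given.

The suffix is conditioned by the final sound: -he when the stem ends in a consonant (*ik*, *popat*, *diw*); -hi when the stem ends in a vowel (*fewa*, *zonu*).
The final sound of *ezut* is /t/, which is a consonant, so the suffix is -he, giving *ezuthe*.
*epu*: final sound = /u/, a vowel → -hi → *epuhi*.

ezuthe, epuhi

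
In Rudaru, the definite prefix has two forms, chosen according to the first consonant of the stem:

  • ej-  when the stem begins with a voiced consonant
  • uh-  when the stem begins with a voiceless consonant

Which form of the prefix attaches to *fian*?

uh-

Since the first consonant of *fian* is /f/ (voiceless), it takes uh-.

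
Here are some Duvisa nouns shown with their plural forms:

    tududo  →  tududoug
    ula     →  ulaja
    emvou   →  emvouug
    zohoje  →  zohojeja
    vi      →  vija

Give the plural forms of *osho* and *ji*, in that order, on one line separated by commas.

oshoug, jija

The suffix is conditioned by the last vowel: -ug when the last vowel of the stem is a rounded vowel (*tududo*, *emvou*); -ja when the last vowel of the stem is an unrounded vowel (*ula*, *zohoje*, *vi*).
*osho* — last vowel /o/ (a rounded vowel) → -ug → *oshoug*.
The last vowel of *ji* is /i/, which is an unrounded vowel, so the suffix is -ja, giving *jija*.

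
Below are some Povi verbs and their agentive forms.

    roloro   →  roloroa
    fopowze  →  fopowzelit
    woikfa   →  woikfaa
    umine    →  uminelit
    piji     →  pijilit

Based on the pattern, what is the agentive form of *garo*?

Looking at the last vowel of each stem: -lit when the last vowel of the stem is a front vowel (*fopowze*, *umine*, *piji*); -a when the last vowel of the stem is a back vowel (*roloro*, *woikfa*).
The last vowel of *garo* is /o/, which is a back vowel, so the suffix is -a, giving *garoa*.

garoa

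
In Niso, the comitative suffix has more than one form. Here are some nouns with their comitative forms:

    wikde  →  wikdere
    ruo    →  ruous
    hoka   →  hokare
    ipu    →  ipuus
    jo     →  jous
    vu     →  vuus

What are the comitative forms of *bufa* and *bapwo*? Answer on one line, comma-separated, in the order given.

Looking at the last vowel of each stem: -us when the last vowel of the stem is a rounded vowel (*ruo*, *ipu*, *jo*, *vu*); -re when the last vowel of the stem is an unrounded vowel (*wikde*, *hoka*).
*bufa* — last vowel /a/ (an unrounded vowel) → -re → *bufare*.
The last vowel of *bapwo* is /o/, which is a rounded vowel, so the suffix is -us, giving *bapwous*.

bufare, bapwous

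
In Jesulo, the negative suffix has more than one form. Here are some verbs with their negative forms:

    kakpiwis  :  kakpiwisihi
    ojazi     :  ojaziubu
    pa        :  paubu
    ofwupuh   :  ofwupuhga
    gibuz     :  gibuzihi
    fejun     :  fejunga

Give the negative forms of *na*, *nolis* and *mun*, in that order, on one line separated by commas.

naubu, nolisihi, munga

The alternation tracks the final sound of the stem — -ihi when the stem ends in a sibilant (*kakpiwis*, *gibuz*); -ga when the stem ends in a non-sibilant consonant (*ofwupuh*, *fejun*); -ubu when the stem ends in a vowel (*ojazi*, *pa*).
*na*: final sound = /a/, a vowel → -ubu → *naubu*.
The final sound of *nolis* is /s/, which is a sibilant, so the suffix is -ihi, giving *nolisihi*.
Since the final sound of *mun* is /n/ (a non-sibilant consonant), it takes -ga, giving *munga*.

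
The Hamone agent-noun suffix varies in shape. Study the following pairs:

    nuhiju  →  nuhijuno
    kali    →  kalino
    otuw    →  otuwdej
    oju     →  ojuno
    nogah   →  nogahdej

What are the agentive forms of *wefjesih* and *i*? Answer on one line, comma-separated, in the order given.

wefjesihdej, ino

Looking at the final sound of each stem: -dej when the stem ends in a consonant (*otuw*, *nogah*); -no when the stem ends in a vowel (*nuhiju*, *kali*, *oju*).
The final sound of *wefjesih* is /h/, which is a consonant, so the suffix is -dej, giving *wefjesihdej*.
*i* — final sound /i/ (a vowel) → -no → *ino*.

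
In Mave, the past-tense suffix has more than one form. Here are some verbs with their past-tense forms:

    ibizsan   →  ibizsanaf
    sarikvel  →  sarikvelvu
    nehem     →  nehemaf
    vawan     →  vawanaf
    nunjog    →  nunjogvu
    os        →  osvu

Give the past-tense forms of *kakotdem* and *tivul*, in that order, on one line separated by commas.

The suffix is conditioned by the final consonant: -af when the stem ends in a nasal (*ibizsan*, *nehem*, *vawan*); -vu when the stem ends in a non-nasal consonant (*sarikvel*, *nunjog*, *os*).
The final consonant of *kakotdem* is /m/, which is a nasal, so the suffix is -af, giving *kakotdemaf*.
*tivul*: final consonant = /l/, non-nasal → -vu → *tivulvu*.

kakotdemaf, tivulvu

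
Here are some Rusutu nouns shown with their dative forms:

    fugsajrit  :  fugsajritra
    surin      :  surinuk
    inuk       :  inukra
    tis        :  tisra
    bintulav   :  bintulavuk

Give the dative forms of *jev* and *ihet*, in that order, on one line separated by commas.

jevuk, ihetra

The suffix is conditioned by the final consonant: -ra when the stem ends in a voiceless consonant (*fugsajrit*, *inuk*, *tis*); -uk when the stem ends in a voiced consonant (*surin*, *bintulav*).
Since the final consonant of *jev* is /v/ (voiced), it takes -uk, giving *jevuk*.
The final consonant of *ihet* is /t/, which is voiceless, so the suffix is -ra, giving *ihetra*.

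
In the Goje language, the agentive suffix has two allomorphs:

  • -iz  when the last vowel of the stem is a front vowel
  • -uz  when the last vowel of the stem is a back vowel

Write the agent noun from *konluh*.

*konluh* — last vowel /u/ (a back vowel) → -uz → *konluhuz*.

konluhuz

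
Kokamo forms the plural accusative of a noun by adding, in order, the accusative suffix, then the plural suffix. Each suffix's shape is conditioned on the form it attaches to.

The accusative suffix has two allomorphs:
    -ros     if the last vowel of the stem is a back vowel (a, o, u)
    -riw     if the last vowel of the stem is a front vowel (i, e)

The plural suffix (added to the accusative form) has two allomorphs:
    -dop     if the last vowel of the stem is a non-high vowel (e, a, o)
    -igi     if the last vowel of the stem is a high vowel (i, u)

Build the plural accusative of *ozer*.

ozerriwigi

Since the last vowel of *ozer* is /e/ (a front vowel), it takes -riw, giving *ozerriw*.
The accusative form *ozerriw*: last vowel = /i/, a high vowel → -igi → *ozerriwigi*.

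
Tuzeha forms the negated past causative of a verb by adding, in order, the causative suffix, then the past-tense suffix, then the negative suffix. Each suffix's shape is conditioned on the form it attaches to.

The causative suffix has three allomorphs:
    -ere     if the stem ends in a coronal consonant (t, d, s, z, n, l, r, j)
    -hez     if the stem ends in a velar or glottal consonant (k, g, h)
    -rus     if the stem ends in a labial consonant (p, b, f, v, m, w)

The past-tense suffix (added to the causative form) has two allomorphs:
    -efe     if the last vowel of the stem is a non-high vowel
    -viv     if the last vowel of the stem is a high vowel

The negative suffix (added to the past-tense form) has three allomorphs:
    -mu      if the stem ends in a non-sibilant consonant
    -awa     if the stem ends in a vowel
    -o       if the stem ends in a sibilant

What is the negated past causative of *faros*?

farosereefeawa

*faros*: final consonant = /s/, coronal → -ere → *farosere*.
The causative form *farosere*: last vowel = /e/, a non-high vowel → -efe → *farosereefe*.
The final sound of the past-tense form *farosereefe* is /e/, which is a vowel, so the negative suffix is -awa, giving *farosereefeawa*.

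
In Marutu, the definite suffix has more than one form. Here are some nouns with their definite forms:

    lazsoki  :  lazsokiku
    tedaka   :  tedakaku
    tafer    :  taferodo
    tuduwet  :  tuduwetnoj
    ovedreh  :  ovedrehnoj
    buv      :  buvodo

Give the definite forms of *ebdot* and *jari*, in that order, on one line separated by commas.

ebdotnoj, jariku

The suffix is conditioned by the final sound: -noj when the stem ends in a voiceless consonant (*tuduwet*, *ovedreh*); -odo when the stem ends in a voiced consonant (*tafer*, *buv*); -ku when the stem ends in a vowel (*lazsoki*, *tedaka*).
Since the final sound of *ebdot* is /t/ (a voiceless consonant), it takes -noj, giving *ebdotnoj*.
*jari* — final sound /i/ (a vowel) → -ku → *jariku*.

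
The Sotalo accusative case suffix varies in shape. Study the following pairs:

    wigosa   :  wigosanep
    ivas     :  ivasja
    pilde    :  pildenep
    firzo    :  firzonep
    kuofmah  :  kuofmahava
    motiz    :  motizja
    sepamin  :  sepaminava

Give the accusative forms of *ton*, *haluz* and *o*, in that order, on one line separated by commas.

tonava, haluzja, onep

The alternation tracks the final sound of the stem — -ja when the stem ends in a sibilant (*ivas*, *motiz*); -ava when the stem ends in a non-sibilant consonant (*kuofmah*, *sepamin*); -nep when the stem ends in a vowel (*wigosa*, *pilde*, *firzo*).
*ton*: final sound = /n/, a non-sibilant consonant → -ava → *tonava*.
The final sound of *haluz* is /z/, which is a sibilant, so the suffix is -ja, giving *haluzja*.
*o*: final sound = /o/, a vowel → -nep → *onep*.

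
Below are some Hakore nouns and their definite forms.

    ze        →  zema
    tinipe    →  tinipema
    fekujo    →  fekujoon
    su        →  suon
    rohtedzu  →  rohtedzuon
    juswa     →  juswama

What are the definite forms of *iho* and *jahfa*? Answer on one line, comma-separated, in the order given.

ihoon, jahfama

The alternation tracks the last vowel of the stem — -on when the last vowel of the stem is a rounded vowel (*fekujo*, *su*, *rohtedzu*); -ma when the last vowel of the stem is an unrounded vowel (*ze*, *tinipe*, *juswa*).
The last vowel of *iho* is /o/, which is a rounded vowel, so the suffix is -on, giving *ihoon*.
The last vowel of *jahfa* is /a/, which is an unrounded vowel, so the suffix is -ma, giving *jahfama*.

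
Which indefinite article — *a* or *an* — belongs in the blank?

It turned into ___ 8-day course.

an

The indefinite article is chosen by the initial *sound* of the following word, not its spelling.
The number *8* is spoken "eight", beginning with /eɪt/ — a vowel sound.
So the article is *an*: It turned into an 8-day course.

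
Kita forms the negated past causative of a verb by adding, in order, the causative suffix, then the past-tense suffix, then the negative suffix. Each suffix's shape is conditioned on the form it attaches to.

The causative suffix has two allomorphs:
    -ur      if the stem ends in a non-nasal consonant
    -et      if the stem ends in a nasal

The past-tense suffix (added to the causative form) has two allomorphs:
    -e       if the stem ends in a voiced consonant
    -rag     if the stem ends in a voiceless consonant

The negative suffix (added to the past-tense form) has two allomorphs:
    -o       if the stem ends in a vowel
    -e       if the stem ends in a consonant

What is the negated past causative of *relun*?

The final consonant of *relun* is /n/, which is a nasal, so the causative suffix is -et, giving *relunet*.
The final consonant of the causative form *relunet* is /t/, which is voiceless, so the past-tense suffix is -rag, giving *relunetrag*.
The past-tense form *relunetrag*: final sound = /g/, a consonant → -e → *relunetrage*.

relunetrage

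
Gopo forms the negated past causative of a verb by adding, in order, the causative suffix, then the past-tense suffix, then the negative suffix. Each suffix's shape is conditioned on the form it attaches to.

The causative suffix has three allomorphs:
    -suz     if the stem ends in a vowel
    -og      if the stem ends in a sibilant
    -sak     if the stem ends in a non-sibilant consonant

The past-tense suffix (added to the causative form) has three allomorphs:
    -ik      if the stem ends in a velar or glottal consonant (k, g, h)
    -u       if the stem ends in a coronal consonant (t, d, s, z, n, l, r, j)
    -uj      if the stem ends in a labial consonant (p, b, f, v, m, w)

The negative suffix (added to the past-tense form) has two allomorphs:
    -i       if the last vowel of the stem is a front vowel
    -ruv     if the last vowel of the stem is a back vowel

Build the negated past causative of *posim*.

*posim* — final sound /m/ (a non-sibilant consonant) → -sak → *posimsak*.
The final consonant of the causative form *posimsak* is /k/, which is velar/glottal, so the past-tense suffix is -ik, giving *posimsakik*.
The past-tense form *posimsakik*: last vowel = /i/, a front vowel → -i → *posimsakiki*.

posimsakiki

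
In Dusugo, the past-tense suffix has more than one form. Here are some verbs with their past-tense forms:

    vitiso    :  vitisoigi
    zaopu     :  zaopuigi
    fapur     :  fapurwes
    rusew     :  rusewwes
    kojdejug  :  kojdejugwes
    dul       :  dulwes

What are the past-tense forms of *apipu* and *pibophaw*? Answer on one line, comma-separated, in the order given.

The suffix is conditioned by the final sound: -wes when the stem ends in a consonant (*fapur*, *rusew*, *kojdejug*, *dul*); -igi when the stem ends in a vowel (*vitiso*, *zaopu*).
Since the final sound of *apipu* is /u/ (a vowel), it takes -igi, giving *apipuigi*.
The final sound of *pibophaw* is /w/, which is a consonant, so the suffix is -wes, giving *pibophawwes*.

apipuigi, pibophawwes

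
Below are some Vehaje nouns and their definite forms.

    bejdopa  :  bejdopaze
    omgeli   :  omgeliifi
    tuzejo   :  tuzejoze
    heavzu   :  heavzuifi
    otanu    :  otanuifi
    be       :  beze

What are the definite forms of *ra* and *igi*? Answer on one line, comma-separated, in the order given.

raze, igiifi

The suffix is conditioned by the last vowel: -ifi when the last vowel of the stem is a high vowel (*omgeli*, *heavzu*, *otanu*); -ze when the last vowel of the stem is a non-high vowel (*bejdopa*, *tuzejo*, *be*).
The last vowel of *ra* is /a/, which is a non-high vowel, so the suffix is -ze, giving *raze*.
Since the last vowel of *igi* is /i/ (a high vowel), it takes -ifi, giving *igiifi*.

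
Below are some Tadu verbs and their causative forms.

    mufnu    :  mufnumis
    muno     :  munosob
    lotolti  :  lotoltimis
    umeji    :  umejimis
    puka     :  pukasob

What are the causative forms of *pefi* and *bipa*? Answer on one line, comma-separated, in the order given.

Looking at the last vowel of each stem: -mis when the last vowel of the stem is a high vowel (*mufnu*, *lotolti*, *umeji*); -sob when the last vowel of the stem is a non-high vowel (*muno*, *puka*).
*pefi* — last vowel /i/ (a high vowel) → -mis → *pefimis*.
Since the last vowel of *bipa* is /a/ (a non-high vowel), it takes -sob, giving *bipasob*.

pefimis, bipasob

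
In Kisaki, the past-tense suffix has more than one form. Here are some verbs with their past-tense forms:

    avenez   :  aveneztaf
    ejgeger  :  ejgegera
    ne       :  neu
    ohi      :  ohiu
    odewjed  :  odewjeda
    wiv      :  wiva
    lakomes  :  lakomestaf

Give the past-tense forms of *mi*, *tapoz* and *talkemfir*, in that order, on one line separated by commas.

miu, tapoztaf, talkemfira

Looking at the final sound of each stem: -taf when the stem ends in a sibilant (*avenez*, *lakomes*); -a when the stem ends in a non-sibilant consonant (*ejgeger*, *odewjed*, *wiv*); -u when the stem ends in a vowel (*ne*, *ohi*).
*mi*: final sound = /i/, a vowel → -u → *miu*.
*tapoz*: final sound = /z/, a sibilant → -taf → *tapoztaf*.
*talkemfir*: final sound = /r/, a non-sibilant consonant → -a → *talkemfira*.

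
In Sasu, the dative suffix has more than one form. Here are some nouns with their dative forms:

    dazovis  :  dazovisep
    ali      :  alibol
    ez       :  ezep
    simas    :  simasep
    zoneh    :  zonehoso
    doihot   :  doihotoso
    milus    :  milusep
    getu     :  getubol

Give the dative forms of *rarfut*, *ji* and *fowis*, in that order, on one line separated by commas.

rarfutoso, jibol, fowisep

The pattern is sibilance of the final sound: -ep when the stem ends in a sibilant (*dazovis*, *ez*, *simas*, *milus*); -oso when the stem ends in a non-sibilant consonant (*zoneh*, *doihot*); -bol when the stem ends in a vowel (*ali*, *getu*).
*rarfut* — final sound /t/ (a non-sibilant consonant) → -oso → *rarfutoso*.
*ji* — final sound /i/ (a vowel) → -bol → *jibol*.
*fowis*: final sound = /s/, a sibilant → -ep → *fowisep*.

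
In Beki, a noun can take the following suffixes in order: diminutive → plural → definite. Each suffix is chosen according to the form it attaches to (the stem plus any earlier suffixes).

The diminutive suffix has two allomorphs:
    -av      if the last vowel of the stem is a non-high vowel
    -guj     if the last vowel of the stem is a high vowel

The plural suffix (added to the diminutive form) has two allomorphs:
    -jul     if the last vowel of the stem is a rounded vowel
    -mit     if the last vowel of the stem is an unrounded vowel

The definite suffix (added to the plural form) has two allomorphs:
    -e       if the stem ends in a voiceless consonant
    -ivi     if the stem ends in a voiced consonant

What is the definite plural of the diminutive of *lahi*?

The last vowel of *lahi* is /i/, which is a high vowel, so the diminutive suffix is -guj, giving *lahiguj*.
The diminutive form *lahiguj* — last vowel /u/ (a rounded vowel) → -jul → *lahigujjul*.
Since the final consonant of the plural form *lahigujjul* is /l/ (voiced), it takes -ivi, giving *lahigujjulivi*.

lahigujjulivi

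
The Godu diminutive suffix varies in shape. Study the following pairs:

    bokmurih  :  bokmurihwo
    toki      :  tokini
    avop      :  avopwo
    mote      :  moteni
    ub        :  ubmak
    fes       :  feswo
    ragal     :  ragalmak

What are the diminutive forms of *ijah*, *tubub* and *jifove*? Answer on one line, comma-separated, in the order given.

ijahwo, tububmak, jifoveni

Looking at the final sound of each stem: -wo when the stem ends in a voiceless consonant (*bokmurih*, *avop*, *fes*); -mak when the stem ends in a voiced consonant (*ub*, *ragal*); -ni when the stem ends in a vowel (*toki*, *mote*).
The final sound of *ijah* is /h/, which is a voiceless consonant, so the suffix is -wo, giving *ijahwo*.
Since the final sound of *tubub* is /b/ (a voiced consonant), it takes -mak, giving *tububmak*.
Since the final sound of *jifove* is /e/ (a vowel), it takes -ni, giving *jifoveni*.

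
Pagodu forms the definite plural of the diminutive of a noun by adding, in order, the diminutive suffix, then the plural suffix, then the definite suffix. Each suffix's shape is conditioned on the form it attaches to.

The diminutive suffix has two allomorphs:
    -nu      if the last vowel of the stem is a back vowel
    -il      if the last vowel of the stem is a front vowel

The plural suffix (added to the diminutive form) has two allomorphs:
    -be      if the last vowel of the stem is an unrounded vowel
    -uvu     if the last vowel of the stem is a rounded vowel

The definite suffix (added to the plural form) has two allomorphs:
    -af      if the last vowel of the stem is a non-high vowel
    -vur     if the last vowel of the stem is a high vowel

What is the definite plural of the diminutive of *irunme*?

*irunme* — last vowel /e/ (a front vowel) → -il → *irunmeil*.
Since the last vowel of the diminutive form *irunmeil* is /i/ (an unrounded vowel), it takes -be, giving *irunmeilbe*.
Since the last vowel of the plural form *irunmeilbe* is /e/ (a non-high vowel), it takes -af, giving *irunmeilbeaf*.

irunmeilbeaf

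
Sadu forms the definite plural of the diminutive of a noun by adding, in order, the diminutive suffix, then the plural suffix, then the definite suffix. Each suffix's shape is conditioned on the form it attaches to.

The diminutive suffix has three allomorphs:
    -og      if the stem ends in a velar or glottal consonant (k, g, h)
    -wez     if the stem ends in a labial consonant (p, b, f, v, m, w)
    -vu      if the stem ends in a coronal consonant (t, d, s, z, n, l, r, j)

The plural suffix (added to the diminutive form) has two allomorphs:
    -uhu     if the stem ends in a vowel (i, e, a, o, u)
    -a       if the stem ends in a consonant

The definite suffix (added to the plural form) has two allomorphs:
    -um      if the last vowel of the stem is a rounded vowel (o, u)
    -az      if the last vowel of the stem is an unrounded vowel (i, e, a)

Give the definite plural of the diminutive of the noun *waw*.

wawwezaaz

*waw*: final consonant = /w/, labial → -wez → *wawwez*.
The diminutive form *wawwez*: final sound = /z/, a consonant → -a → *wawweza*.
The plural form *wawweza*: last vowel = /a/, an unrounded vowel → -az → *wawwezaaz*.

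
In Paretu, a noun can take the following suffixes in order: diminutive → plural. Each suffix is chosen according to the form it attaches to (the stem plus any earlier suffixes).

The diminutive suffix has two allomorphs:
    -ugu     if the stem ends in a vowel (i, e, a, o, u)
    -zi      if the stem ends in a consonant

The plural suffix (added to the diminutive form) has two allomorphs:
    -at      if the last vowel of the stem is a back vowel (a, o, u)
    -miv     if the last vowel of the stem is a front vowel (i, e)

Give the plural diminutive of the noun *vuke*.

*vuke*: final sound = /e/, a vowel → -ugu → *vukeugu*.
The diminutive form *vukeugu* — last vowel /u/ (a back vowel) → -at → *vukeuguat*.

vukeuguat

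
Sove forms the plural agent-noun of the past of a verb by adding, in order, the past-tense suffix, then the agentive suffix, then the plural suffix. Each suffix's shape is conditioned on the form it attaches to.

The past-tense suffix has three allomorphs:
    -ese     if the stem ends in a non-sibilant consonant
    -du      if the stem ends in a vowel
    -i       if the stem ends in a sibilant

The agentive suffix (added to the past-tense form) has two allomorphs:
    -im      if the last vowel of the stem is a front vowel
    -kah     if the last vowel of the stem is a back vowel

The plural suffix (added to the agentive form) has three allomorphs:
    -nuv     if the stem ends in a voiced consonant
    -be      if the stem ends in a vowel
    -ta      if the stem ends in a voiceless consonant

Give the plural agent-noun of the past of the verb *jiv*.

jiveseimnuv

*jiv*: final sound = /v/, a non-sibilant consonant → -ese → *jivese*.
The past-tense form *jivese*: last vowel = /e/, a front vowel → -im → *jiveseim*.
The agentive form *jiveseim*: final sound = /m/, a voiced consonant → -nuv → *jiveseimnuv*.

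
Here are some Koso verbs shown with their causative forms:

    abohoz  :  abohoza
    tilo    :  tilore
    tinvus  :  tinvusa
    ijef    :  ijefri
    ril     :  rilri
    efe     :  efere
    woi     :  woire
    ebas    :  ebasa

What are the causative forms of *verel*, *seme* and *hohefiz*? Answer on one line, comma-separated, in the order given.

verelri, semere, hohefiza

The suffix is conditioned by the final sound: -a when the stem ends in a sibilant (*abohoz*, *tinvus*, *ebas*); -ri when the stem ends in a non-sibilant consonant (*ijef*, *ril*); -re when the stem ends in a vowel (*tilo*, *efe*, *woi*).
Since the final sound of *verel* is /l/ (a non-sibilant consonant), it takes -ri, giving *verelri*.
Since the final sound of *seme* is /e/ (a vowel), it takes -re, giving *semere*.
The final sound of *hohefiz* is /z/, which is a sibilant, so the suffix is -a, giving *hohefiza*.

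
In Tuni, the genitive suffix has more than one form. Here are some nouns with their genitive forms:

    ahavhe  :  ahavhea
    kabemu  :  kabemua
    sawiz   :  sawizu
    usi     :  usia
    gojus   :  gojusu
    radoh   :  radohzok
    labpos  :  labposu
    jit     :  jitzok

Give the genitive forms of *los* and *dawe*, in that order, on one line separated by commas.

The suffix is conditioned by the final sound: -u when the stem ends in a sibilant (*sawiz*, *gojus*, *labpos*); -zok when the stem ends in a non-sibilant consonant (*radoh*, *jit*); -a when the stem ends in a vowel (*ahavhe*, *kabemu*, *usi*).
The final sound of *los* is /s/, which is a sibilant, so the suffix is -u, giving *losu*.
*dawe* — final sound /e/ (a vowel) → -a → *dawea*.

losu, dawea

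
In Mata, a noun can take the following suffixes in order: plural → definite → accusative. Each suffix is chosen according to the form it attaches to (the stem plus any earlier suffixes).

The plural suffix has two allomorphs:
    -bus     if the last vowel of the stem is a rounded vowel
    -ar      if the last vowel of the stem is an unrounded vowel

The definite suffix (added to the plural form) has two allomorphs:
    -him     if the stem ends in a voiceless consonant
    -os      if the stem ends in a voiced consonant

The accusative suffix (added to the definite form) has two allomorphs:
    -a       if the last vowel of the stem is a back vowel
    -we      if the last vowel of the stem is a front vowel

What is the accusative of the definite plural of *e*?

earosa

Since the last vowel of *e* is /e/ (an unrounded vowel), it takes -ar, giving *ear*.
The plural form *ear* — final consonant /r/ (voiced) → -os → *earos*.
The definite form *earos* — last vowel /o/ (a back vowel) → -a → *earosa*.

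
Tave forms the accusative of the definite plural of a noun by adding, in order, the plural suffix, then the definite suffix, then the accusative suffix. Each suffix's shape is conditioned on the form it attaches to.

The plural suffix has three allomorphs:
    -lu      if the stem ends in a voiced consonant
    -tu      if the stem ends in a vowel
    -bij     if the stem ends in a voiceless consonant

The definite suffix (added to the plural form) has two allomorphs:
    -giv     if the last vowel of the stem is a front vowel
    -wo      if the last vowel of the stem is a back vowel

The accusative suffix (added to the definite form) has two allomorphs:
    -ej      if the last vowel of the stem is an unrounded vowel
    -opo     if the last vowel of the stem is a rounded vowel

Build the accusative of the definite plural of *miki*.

mikituwoopo

*miki*: final sound = /i/, a vowel → -tu → *mikitu*.
The plural form *mikitu* — last vowel /u/ (a back vowel) → -wo → *mikituwo*.
The definite form *mikituwo*: last vowel = /o/, a rounded vowel → -opo → *mikituwoopo*.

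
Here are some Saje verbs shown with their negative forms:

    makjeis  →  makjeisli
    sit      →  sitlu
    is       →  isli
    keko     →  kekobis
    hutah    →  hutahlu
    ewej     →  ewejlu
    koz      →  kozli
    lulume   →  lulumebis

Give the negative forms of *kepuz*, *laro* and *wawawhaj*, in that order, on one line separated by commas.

kepuzli, larobis, wawawhajlu

The suffix is conditioned by the final sound: -li when the stem ends in a sibilant (*makjeis*, *is*, *koz*); -lu when the stem ends in a non-sibilant consonant (*sit*, *hutah*, *ewej*); -bis when the stem ends in a vowel (*keko*, *lulume*).
The final sound of *kepuz* is /z/, which is a sibilant, so the suffix is -li, giving *kepuzli*.
The final sound of *laro* is /o/, which is a vowel, so the suffix is -bis, giving *larobis*.
Since the final sound of *wawawhaj* is /j/ (a non-sibilant consonant), it takes -lu, giving *wawawhajlu*.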